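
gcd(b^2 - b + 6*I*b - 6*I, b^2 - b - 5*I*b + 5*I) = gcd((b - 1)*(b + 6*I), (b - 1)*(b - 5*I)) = b - 1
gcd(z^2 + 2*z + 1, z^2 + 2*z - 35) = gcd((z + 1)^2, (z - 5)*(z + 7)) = 1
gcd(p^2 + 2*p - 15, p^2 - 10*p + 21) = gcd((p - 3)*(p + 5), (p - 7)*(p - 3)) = p - 3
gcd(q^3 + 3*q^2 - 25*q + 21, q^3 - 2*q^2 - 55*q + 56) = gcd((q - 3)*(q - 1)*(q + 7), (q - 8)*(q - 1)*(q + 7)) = q^2 + 6*q - 7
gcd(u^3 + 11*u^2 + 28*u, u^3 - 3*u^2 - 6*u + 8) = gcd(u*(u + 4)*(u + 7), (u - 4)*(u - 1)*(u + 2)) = 1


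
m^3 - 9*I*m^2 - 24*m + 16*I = (m - 4*I)^2*(m - I)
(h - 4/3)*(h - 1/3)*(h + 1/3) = h^3 - 4*h^2/3 - h/9 + 4/27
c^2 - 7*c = c*(c - 7)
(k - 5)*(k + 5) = k^2 - 25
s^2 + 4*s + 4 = (s + 2)^2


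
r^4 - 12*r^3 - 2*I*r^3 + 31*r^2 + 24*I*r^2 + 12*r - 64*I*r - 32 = (r - 8)*(r - 4)*(r - I)^2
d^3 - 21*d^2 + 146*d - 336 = (d - 8)*(d - 7)*(d - 6)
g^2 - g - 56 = (g - 8)*(g + 7)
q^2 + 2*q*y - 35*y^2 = (q - 5*y)*(q + 7*y)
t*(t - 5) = t^2 - 5*t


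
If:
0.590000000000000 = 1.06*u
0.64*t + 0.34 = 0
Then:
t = -0.53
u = 0.56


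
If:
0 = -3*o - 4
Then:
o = -4/3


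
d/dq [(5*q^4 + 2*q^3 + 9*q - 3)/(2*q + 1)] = (30*q^4 + 28*q^3 + 6*q^2 + 15)/(4*q^2 + 4*q + 1)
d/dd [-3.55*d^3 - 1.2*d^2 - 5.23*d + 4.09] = -10.65*d^2 - 2.4*d - 5.23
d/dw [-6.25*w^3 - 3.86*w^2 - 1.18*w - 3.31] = -18.75*w^2 - 7.72*w - 1.18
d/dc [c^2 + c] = 2*c + 1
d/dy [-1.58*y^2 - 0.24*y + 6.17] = -3.16*y - 0.24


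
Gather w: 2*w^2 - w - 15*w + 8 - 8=2*w^2 - 16*w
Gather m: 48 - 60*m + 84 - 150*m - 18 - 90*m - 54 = 60 - 300*m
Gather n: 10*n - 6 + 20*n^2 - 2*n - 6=20*n^2 + 8*n - 12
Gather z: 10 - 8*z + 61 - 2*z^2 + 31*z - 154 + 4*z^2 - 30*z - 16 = 2*z^2 - 7*z - 99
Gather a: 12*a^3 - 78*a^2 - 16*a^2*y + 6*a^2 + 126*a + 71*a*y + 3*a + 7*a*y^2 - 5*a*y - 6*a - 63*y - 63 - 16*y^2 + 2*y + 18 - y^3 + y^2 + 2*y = 12*a^3 + a^2*(-16*y - 72) + a*(7*y^2 + 66*y + 123) - y^3 - 15*y^2 - 59*y - 45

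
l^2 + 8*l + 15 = (l + 3)*(l + 5)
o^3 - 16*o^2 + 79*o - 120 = (o - 8)*(o - 5)*(o - 3)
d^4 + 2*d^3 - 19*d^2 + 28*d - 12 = (d - 2)*(d - 1)^2*(d + 6)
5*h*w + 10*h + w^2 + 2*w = (5*h + w)*(w + 2)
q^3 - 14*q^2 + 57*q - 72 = (q - 8)*(q - 3)^2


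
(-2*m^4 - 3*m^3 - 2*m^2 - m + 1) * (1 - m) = 2*m^5 + m^4 - m^3 - m^2 - 2*m + 1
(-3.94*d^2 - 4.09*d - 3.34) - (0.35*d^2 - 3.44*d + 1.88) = -4.29*d^2 - 0.65*d - 5.22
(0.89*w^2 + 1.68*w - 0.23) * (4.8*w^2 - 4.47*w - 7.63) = 4.272*w^4 + 4.0857*w^3 - 15.4043*w^2 - 11.7903*w + 1.7549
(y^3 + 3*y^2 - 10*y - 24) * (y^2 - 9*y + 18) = y^5 - 6*y^4 - 19*y^3 + 120*y^2 + 36*y - 432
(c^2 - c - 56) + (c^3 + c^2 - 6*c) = c^3 + 2*c^2 - 7*c - 56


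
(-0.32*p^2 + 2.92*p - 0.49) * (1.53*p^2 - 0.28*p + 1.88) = -0.4896*p^4 + 4.5572*p^3 - 2.1689*p^2 + 5.6268*p - 0.9212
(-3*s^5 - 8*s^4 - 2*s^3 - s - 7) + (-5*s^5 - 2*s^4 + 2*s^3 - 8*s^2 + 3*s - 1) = -8*s^5 - 10*s^4 - 8*s^2 + 2*s - 8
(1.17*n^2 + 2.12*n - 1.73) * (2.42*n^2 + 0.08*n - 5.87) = 2.8314*n^4 + 5.224*n^3 - 10.8849*n^2 - 12.5828*n + 10.1551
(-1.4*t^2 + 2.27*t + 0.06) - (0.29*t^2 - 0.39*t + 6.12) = -1.69*t^2 + 2.66*t - 6.06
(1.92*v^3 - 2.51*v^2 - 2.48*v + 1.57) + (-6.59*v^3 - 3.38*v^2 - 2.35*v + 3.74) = -4.67*v^3 - 5.89*v^2 - 4.83*v + 5.31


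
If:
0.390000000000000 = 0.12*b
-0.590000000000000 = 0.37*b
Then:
No Solution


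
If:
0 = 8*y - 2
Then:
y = 1/4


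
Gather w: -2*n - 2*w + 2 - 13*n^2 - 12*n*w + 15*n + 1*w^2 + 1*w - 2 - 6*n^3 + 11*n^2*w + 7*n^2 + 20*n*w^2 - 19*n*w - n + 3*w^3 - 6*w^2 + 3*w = -6*n^3 - 6*n^2 + 12*n + 3*w^3 + w^2*(20*n - 5) + w*(11*n^2 - 31*n + 2)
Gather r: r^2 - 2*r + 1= r^2 - 2*r + 1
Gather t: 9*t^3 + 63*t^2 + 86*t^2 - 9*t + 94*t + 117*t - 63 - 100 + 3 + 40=9*t^3 + 149*t^2 + 202*t - 120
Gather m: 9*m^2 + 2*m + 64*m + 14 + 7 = 9*m^2 + 66*m + 21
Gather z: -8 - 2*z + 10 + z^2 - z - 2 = z^2 - 3*z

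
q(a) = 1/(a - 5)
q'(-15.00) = 0.00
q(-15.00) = -0.05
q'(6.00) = -1.00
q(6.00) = 1.00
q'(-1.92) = -0.02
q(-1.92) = -0.14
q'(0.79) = -0.06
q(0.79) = -0.24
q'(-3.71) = -0.01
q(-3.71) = -0.11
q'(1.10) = -0.07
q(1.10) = -0.26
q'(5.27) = -13.72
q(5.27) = 3.70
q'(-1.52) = -0.02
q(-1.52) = -0.15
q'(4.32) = -2.16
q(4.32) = -1.47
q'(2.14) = -0.12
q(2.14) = -0.35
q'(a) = -1/(a - 5)^2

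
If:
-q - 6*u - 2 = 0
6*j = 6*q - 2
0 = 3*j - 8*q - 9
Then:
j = -7/3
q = -2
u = 0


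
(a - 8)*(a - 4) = a^2 - 12*a + 32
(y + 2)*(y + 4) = y^2 + 6*y + 8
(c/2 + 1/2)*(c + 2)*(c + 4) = c^3/2 + 7*c^2/2 + 7*c + 4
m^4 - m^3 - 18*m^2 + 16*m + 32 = (m - 4)*(m - 2)*(m + 1)*(m + 4)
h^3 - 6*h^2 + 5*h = h*(h - 5)*(h - 1)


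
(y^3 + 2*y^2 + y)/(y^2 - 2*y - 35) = y*(y^2 + 2*y + 1)/(y^2 - 2*y - 35)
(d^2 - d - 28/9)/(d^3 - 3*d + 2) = (d^2 - d - 28/9)/(d^3 - 3*d + 2)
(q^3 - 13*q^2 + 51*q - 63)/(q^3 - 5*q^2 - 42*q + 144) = (q^2 - 10*q + 21)/(q^2 - 2*q - 48)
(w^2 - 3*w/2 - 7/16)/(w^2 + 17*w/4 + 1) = (w - 7/4)/(w + 4)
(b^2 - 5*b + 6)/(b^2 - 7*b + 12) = (b - 2)/(b - 4)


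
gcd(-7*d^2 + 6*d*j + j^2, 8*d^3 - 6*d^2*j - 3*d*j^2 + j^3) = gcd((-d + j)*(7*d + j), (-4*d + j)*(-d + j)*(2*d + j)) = d - j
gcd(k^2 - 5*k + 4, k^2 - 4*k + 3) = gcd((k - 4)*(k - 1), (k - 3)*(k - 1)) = k - 1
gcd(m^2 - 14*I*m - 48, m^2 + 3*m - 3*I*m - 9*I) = 1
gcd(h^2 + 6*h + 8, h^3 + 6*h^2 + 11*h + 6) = h + 2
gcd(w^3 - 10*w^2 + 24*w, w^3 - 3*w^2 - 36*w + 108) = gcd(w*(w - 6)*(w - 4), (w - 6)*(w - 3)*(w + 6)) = w - 6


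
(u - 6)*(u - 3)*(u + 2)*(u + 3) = u^4 - 4*u^3 - 21*u^2 + 36*u + 108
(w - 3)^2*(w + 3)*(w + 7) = w^4 + 4*w^3 - 30*w^2 - 36*w + 189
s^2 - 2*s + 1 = (s - 1)^2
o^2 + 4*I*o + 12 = (o - 2*I)*(o + 6*I)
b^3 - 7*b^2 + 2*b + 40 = (b - 5)*(b - 4)*(b + 2)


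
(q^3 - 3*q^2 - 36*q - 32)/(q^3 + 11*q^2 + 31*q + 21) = (q^2 - 4*q - 32)/(q^2 + 10*q + 21)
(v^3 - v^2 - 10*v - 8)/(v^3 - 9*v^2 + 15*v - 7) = (v^3 - v^2 - 10*v - 8)/(v^3 - 9*v^2 + 15*v - 7)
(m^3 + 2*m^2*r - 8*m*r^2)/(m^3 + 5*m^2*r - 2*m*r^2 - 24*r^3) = m/(m + 3*r)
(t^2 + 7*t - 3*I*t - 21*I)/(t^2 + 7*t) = (t - 3*I)/t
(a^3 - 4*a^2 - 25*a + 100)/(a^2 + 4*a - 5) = (a^2 - 9*a + 20)/(a - 1)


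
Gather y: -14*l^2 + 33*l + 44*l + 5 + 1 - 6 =-14*l^2 + 77*l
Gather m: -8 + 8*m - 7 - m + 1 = 7*m - 14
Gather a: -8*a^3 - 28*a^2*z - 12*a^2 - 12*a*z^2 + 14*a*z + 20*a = -8*a^3 + a^2*(-28*z - 12) + a*(-12*z^2 + 14*z + 20)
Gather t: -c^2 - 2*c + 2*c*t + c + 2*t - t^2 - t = -c^2 - c - t^2 + t*(2*c + 1)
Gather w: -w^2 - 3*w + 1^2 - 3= -w^2 - 3*w - 2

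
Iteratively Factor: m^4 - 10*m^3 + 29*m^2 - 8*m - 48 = (m - 4)*(m^3 - 6*m^2 + 5*m + 12) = (m - 4)^2*(m^2 - 2*m - 3) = (m - 4)^2*(m + 1)*(m - 3)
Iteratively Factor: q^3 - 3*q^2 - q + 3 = (q + 1)*(q^2 - 4*q + 3) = (q - 3)*(q + 1)*(q - 1)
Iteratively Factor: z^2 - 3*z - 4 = (z - 4)*(z + 1)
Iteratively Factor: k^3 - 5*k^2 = (k)*(k^2 - 5*k) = k*(k - 5)*(k)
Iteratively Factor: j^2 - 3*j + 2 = (j - 2)*(j - 1)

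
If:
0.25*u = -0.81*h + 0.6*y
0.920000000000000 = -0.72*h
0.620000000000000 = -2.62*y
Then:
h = -1.28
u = 3.57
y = -0.24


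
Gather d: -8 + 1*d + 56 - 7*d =48 - 6*d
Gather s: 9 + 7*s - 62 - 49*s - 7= -42*s - 60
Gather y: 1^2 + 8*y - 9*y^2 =-9*y^2 + 8*y + 1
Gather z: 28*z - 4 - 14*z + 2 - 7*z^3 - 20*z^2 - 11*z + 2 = -7*z^3 - 20*z^2 + 3*z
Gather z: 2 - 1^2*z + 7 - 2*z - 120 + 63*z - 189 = 60*z - 300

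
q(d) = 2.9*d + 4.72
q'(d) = 2.90000000000000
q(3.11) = 13.74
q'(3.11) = 2.90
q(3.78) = 15.68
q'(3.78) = 2.90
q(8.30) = 28.79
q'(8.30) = 2.90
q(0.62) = 6.52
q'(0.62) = 2.90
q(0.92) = 7.39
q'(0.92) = 2.90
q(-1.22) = 1.18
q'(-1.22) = 2.90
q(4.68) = 18.29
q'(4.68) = 2.90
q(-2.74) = -3.23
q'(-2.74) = 2.90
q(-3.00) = -3.98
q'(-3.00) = 2.90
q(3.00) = 13.42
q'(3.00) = 2.90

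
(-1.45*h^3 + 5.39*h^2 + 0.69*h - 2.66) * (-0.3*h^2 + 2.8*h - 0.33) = 0.435*h^5 - 5.677*h^4 + 15.3635*h^3 + 0.9513*h^2 - 7.6757*h + 0.8778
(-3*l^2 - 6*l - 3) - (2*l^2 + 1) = -5*l^2 - 6*l - 4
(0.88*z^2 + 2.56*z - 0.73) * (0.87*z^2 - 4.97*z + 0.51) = 0.7656*z^4 - 2.1464*z^3 - 12.9095*z^2 + 4.9337*z - 0.3723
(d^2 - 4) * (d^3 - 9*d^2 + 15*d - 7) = d^5 - 9*d^4 + 11*d^3 + 29*d^2 - 60*d + 28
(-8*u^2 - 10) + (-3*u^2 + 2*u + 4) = -11*u^2 + 2*u - 6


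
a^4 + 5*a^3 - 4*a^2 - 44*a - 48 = (a - 3)*(a + 2)^2*(a + 4)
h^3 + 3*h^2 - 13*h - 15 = (h - 3)*(h + 1)*(h + 5)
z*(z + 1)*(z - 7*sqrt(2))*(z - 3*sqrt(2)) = z^4 - 10*sqrt(2)*z^3 + z^3 - 10*sqrt(2)*z^2 + 42*z^2 + 42*z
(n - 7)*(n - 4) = n^2 - 11*n + 28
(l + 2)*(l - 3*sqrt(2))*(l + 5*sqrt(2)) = l^3 + 2*l^2 + 2*sqrt(2)*l^2 - 30*l + 4*sqrt(2)*l - 60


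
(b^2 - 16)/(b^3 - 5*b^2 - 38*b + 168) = (b + 4)/(b^2 - b - 42)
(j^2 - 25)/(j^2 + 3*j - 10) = (j - 5)/(j - 2)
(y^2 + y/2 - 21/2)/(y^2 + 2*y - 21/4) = 2*(y - 3)/(2*y - 3)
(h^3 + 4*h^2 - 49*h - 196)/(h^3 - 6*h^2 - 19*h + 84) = (h + 7)/(h - 3)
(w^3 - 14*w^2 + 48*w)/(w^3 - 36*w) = (w - 8)/(w + 6)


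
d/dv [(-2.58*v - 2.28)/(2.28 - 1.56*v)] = (21.521376 - 14.725152*v)/(1.56*v - 2.28)^3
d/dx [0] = 0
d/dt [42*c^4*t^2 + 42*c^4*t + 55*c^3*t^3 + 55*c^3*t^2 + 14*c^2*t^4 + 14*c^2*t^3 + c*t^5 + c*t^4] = c*(84*c^3*t + 42*c^3 + 165*c^2*t^2 + 110*c^2*t + 56*c*t^3 + 42*c*t^2 + 5*t^4 + 4*t^3)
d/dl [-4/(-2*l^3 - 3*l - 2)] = 12*(-2*l^2 - 1)/(2*l^3 + 3*l + 2)^2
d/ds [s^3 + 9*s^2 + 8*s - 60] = 3*s^2 + 18*s + 8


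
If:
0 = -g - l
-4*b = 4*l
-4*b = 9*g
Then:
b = 0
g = 0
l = 0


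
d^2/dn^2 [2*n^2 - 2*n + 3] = 4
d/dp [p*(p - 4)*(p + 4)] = 3*p^2 - 16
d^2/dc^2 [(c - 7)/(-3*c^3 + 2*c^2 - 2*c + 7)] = 2*(-(c - 7)*(9*c^2 - 4*c + 2)^2 + (9*c^2 - 4*c + (c - 7)*(9*c - 2) + 2)*(3*c^3 - 2*c^2 + 2*c - 7))/(3*c^3 - 2*c^2 + 2*c - 7)^3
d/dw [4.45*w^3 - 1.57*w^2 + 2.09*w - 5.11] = 13.35*w^2 - 3.14*w + 2.09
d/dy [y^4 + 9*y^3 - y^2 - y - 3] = 4*y^3 + 27*y^2 - 2*y - 1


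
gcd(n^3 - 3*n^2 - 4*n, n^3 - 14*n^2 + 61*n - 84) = n - 4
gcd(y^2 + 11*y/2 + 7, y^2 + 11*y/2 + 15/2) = 1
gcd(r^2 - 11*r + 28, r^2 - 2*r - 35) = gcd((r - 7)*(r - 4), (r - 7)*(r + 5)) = r - 7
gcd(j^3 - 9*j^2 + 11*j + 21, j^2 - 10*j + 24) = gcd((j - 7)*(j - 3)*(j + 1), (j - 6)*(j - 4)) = 1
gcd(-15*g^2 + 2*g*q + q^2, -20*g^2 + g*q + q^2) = 5*g + q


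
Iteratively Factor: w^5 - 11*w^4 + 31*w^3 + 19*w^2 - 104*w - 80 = (w - 5)*(w^4 - 6*w^3 + w^2 + 24*w + 16) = (w - 5)*(w + 1)*(w^3 - 7*w^2 + 8*w + 16) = (w - 5)*(w - 4)*(w + 1)*(w^2 - 3*w - 4) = (w - 5)*(w - 4)^2*(w + 1)*(w + 1)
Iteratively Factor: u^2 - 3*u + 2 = (u - 2)*(u - 1)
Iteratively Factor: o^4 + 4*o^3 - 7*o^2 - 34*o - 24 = (o + 1)*(o^3 + 3*o^2 - 10*o - 24) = (o + 1)*(o + 2)*(o^2 + o - 12) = (o + 1)*(o + 2)*(o + 4)*(o - 3)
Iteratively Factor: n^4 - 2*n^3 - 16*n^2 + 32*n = (n - 4)*(n^3 + 2*n^2 - 8*n) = (n - 4)*(n + 4)*(n^2 - 2*n) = n*(n - 4)*(n + 4)*(n - 2)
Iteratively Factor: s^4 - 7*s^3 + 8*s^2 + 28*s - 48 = (s + 2)*(s^3 - 9*s^2 + 26*s - 24) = (s - 3)*(s + 2)*(s^2 - 6*s + 8) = (s - 4)*(s - 3)*(s + 2)*(s - 2)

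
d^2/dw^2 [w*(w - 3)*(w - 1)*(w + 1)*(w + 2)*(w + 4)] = 30*w^4 + 60*w^3 - 132*w^2 - 162*w + 20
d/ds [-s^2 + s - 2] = 1 - 2*s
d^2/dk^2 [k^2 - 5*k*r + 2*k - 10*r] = 2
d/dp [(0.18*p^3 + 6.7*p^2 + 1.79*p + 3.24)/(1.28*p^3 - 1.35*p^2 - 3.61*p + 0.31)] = (1.11022302462516e-16*p^5 - 8.819*p^4 - 5.882*p^3 - 34.0447*p^2 + 12.902*p + 12.2513)/(1.6384*p^6 - 3.456*p^5 - 7.4191*p^4 + 10.5406*p^3 + 12.1951*p^2 - 2.2382*p + 0.0961)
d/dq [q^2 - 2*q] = 2*q - 2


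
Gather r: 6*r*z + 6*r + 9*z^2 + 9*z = r*(6*z + 6) + 9*z^2 + 9*z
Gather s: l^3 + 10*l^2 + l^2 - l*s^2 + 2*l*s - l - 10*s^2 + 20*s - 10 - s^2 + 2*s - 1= l^3 + 11*l^2 - l + s^2*(-l - 11) + s*(2*l + 22) - 11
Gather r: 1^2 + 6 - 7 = 0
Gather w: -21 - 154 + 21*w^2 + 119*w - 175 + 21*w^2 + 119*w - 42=42*w^2 + 238*w - 392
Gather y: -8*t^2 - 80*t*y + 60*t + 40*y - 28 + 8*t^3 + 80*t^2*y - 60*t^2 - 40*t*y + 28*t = 8*t^3 - 68*t^2 + 88*t + y*(80*t^2 - 120*t + 40) - 28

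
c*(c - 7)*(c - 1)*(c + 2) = c^4 - 6*c^3 - 9*c^2 + 14*c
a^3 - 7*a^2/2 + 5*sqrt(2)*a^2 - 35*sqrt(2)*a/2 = a*(a - 7/2)*(a + 5*sqrt(2))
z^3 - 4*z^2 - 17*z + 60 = (z - 5)*(z - 3)*(z + 4)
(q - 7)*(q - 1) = q^2 - 8*q + 7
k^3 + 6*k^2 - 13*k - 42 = (k - 3)*(k + 2)*(k + 7)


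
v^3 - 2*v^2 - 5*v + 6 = (v - 3)*(v - 1)*(v + 2)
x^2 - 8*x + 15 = (x - 5)*(x - 3)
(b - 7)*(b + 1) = b^2 - 6*b - 7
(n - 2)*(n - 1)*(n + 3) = n^3 - 7*n + 6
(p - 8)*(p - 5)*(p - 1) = p^3 - 14*p^2 + 53*p - 40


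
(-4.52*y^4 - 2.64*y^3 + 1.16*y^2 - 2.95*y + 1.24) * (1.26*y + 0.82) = -5.6952*y^5 - 7.0328*y^4 - 0.7032*y^3 - 2.7658*y^2 - 0.8566*y + 1.0168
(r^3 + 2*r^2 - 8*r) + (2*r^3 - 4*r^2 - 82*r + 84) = 3*r^3 - 2*r^2 - 90*r + 84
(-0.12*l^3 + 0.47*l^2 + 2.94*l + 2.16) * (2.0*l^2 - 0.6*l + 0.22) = -0.24*l^5 + 1.012*l^4 + 5.5716*l^3 + 2.6594*l^2 - 0.6492*l + 0.4752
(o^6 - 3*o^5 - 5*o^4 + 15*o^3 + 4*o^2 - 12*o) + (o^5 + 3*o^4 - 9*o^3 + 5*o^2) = o^6 - 2*o^5 - 2*o^4 + 6*o^3 + 9*o^2 - 12*o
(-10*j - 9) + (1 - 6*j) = -16*j - 8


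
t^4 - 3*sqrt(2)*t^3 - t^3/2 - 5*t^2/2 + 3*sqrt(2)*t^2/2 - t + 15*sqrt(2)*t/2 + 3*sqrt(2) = (t - 2)*(t + 1/2)*(t + 1)*(t - 3*sqrt(2))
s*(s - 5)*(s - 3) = s^3 - 8*s^2 + 15*s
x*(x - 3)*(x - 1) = x^3 - 4*x^2 + 3*x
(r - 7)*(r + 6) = r^2 - r - 42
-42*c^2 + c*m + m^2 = (-6*c + m)*(7*c + m)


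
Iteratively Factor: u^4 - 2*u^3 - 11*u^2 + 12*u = (u)*(u^3 - 2*u^2 - 11*u + 12) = u*(u + 3)*(u^2 - 5*u + 4) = u*(u - 4)*(u + 3)*(u - 1)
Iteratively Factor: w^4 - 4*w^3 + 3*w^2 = (w)*(w^3 - 4*w^2 + 3*w) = w*(w - 1)*(w^2 - 3*w) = w*(w - 3)*(w - 1)*(w)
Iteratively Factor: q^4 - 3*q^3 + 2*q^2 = (q - 1)*(q^3 - 2*q^2) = (q - 2)*(q - 1)*(q^2) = q*(q - 2)*(q - 1)*(q)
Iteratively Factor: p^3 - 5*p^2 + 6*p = (p - 2)*(p^2 - 3*p) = p*(p - 2)*(p - 3)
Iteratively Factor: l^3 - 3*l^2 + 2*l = (l - 1)*(l^2 - 2*l) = l*(l - 1)*(l - 2)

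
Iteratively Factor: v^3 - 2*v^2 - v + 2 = (v - 1)*(v^2 - v - 2) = (v - 2)*(v - 1)*(v + 1)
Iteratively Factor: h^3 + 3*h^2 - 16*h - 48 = (h + 4)*(h^2 - h - 12) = (h + 3)*(h + 4)*(h - 4)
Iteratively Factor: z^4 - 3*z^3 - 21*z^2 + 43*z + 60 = (z - 3)*(z^3 - 21*z - 20) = (z - 3)*(z + 1)*(z^2 - z - 20) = (z - 5)*(z - 3)*(z + 1)*(z + 4)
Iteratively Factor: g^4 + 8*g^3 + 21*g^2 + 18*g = (g + 3)*(g^3 + 5*g^2 + 6*g) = (g + 2)*(g + 3)*(g^2 + 3*g) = (g + 2)*(g + 3)^2*(g)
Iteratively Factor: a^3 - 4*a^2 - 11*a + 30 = (a + 3)*(a^2 - 7*a + 10) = (a - 2)*(a + 3)*(a - 5)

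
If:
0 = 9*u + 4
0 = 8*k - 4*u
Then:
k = -2/9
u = -4/9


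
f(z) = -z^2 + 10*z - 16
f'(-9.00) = 28.00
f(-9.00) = -187.00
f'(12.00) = -14.00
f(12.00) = -40.00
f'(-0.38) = 10.76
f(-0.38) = -19.94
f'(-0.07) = 10.14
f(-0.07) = -16.70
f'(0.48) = 9.04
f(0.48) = -11.43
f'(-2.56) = 15.12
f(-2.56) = -48.15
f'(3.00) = 4.00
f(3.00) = 5.00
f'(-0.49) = 10.98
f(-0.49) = -21.14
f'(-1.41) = 12.82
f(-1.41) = -32.09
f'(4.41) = 1.18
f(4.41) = 8.65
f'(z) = 10 - 2*z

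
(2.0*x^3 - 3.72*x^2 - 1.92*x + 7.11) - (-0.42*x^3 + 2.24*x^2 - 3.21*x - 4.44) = 2.42*x^3 - 5.96*x^2 + 1.29*x + 11.55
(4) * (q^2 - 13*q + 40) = 4*q^2 - 52*q + 160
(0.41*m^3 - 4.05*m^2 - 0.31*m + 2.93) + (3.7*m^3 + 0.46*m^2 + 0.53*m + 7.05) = 4.11*m^3 - 3.59*m^2 + 0.22*m + 9.98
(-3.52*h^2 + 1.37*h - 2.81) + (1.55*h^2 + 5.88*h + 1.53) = -1.97*h^2 + 7.25*h - 1.28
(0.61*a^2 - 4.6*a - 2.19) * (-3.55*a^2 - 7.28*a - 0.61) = -2.1655*a^4 + 11.8892*a^3 + 40.8904*a^2 + 18.7492*a + 1.3359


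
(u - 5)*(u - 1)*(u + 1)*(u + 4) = u^4 - u^3 - 21*u^2 + u + 20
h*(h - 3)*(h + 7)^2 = h^4 + 11*h^3 + 7*h^2 - 147*h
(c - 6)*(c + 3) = c^2 - 3*c - 18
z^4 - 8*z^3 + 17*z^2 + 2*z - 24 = (z - 4)*(z - 3)*(z - 2)*(z + 1)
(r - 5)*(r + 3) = r^2 - 2*r - 15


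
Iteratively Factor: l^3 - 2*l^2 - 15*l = (l)*(l^2 - 2*l - 15) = l*(l - 5)*(l + 3)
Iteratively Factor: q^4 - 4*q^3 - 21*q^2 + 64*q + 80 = (q + 1)*(q^3 - 5*q^2 - 16*q + 80) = (q + 1)*(q + 4)*(q^2 - 9*q + 20) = (q - 5)*(q + 1)*(q + 4)*(q - 4)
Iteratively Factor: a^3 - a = (a + 1)*(a^2 - a) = a*(a + 1)*(a - 1)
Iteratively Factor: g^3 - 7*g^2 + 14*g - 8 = (g - 1)*(g^2 - 6*g + 8) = (g - 2)*(g - 1)*(g - 4)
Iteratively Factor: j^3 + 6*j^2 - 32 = (j + 4)*(j^2 + 2*j - 8) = (j + 4)^2*(j - 2)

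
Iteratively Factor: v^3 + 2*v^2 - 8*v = (v - 2)*(v^2 + 4*v) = (v - 2)*(v + 4)*(v)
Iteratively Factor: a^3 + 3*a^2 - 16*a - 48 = (a + 4)*(a^2 - a - 12) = (a + 3)*(a + 4)*(a - 4)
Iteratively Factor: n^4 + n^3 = (n)*(n^3 + n^2) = n^2*(n^2 + n) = n^2*(n + 1)*(n)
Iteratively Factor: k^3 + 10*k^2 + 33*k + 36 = (k + 3)*(k^2 + 7*k + 12) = (k + 3)^2*(k + 4)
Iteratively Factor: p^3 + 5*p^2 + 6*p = (p + 2)*(p^2 + 3*p) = (p + 2)*(p + 3)*(p)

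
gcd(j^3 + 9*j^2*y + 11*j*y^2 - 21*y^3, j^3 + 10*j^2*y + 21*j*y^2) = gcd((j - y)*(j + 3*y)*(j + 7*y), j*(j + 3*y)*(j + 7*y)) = j^2 + 10*j*y + 21*y^2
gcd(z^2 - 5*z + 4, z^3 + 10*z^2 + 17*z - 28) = z - 1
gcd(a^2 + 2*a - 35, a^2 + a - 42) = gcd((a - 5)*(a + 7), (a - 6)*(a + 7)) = a + 7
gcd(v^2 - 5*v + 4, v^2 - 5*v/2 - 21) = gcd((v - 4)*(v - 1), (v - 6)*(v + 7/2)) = 1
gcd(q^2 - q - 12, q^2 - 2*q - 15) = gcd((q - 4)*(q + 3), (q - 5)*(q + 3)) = q + 3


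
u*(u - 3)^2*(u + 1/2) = u^4 - 11*u^3/2 + 6*u^2 + 9*u/2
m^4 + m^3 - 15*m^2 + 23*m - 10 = (m - 2)*(m - 1)^2*(m + 5)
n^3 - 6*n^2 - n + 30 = (n - 5)*(n - 3)*(n + 2)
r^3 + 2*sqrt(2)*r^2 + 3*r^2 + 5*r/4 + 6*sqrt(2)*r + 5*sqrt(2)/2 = (r + 1/2)*(r + 5/2)*(r + 2*sqrt(2))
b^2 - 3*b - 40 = (b - 8)*(b + 5)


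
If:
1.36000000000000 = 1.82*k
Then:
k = 0.75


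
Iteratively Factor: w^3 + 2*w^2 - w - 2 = (w - 1)*(w^2 + 3*w + 2) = (w - 1)*(w + 2)*(w + 1)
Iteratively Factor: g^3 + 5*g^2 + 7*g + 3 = (g + 1)*(g^2 + 4*g + 3) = (g + 1)^2*(g + 3)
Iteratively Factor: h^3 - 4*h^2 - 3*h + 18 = (h - 3)*(h^2 - h - 6) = (h - 3)^2*(h + 2)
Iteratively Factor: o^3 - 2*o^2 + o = (o - 1)*(o^2 - o) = (o - 1)^2*(o)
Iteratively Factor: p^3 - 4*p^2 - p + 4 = (p + 1)*(p^2 - 5*p + 4) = (p - 1)*(p + 1)*(p - 4)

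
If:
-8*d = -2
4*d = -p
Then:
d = 1/4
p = -1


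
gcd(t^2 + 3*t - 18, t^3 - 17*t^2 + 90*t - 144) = t - 3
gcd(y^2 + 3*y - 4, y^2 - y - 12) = 1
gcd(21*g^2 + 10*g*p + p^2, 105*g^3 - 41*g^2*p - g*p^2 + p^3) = 7*g + p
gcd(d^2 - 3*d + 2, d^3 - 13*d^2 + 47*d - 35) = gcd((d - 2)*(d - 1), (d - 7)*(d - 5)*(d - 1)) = d - 1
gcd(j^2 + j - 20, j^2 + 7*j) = 1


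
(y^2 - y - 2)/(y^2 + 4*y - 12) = (y + 1)/(y + 6)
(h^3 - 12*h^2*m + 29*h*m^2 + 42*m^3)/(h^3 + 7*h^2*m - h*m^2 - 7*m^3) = (h^2 - 13*h*m + 42*m^2)/(h^2 + 6*h*m - 7*m^2)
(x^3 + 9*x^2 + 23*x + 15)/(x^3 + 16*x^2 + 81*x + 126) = (x^2 + 6*x + 5)/(x^2 + 13*x + 42)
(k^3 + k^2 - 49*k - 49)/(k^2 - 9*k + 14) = (k^2 + 8*k + 7)/(k - 2)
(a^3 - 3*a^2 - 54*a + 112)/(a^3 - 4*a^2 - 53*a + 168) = (a - 2)/(a - 3)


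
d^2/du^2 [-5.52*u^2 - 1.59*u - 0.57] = -11.0400000000000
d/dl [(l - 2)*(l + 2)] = 2*l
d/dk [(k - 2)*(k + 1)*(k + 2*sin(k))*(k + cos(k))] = -(k - 2)*(k + 1)*(k + 2*sin(k))*(sin(k) - 1) + (k - 2)*(k + 1)*(k + cos(k))*(2*cos(k) + 1) + (k - 2)*(k + 2*sin(k))*(k + cos(k)) + (k + 1)*(k + 2*sin(k))*(k + cos(k))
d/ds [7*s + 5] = 7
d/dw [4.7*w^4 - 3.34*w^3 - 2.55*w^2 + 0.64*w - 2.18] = 18.8*w^3 - 10.02*w^2 - 5.1*w + 0.64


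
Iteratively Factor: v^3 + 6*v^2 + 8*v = (v + 4)*(v^2 + 2*v) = v*(v + 4)*(v + 2)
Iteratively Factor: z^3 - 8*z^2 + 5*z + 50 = (z - 5)*(z^2 - 3*z - 10) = (z - 5)^2*(z + 2)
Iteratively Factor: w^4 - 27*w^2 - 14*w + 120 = (w - 2)*(w^3 + 2*w^2 - 23*w - 60) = (w - 2)*(w + 4)*(w^2 - 2*w - 15) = (w - 2)*(w + 3)*(w + 4)*(w - 5)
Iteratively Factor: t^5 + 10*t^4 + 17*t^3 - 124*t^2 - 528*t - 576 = (t + 4)*(t^4 + 6*t^3 - 7*t^2 - 96*t - 144) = (t + 3)*(t + 4)*(t^3 + 3*t^2 - 16*t - 48) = (t + 3)*(t + 4)^2*(t^2 - t - 12) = (t + 3)^2*(t + 4)^2*(t - 4)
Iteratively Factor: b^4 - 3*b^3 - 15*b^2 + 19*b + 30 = (b + 3)*(b^3 - 6*b^2 + 3*b + 10) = (b - 2)*(b + 3)*(b^2 - 4*b - 5) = (b - 2)*(b + 1)*(b + 3)*(b - 5)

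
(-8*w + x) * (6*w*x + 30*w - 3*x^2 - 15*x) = -48*w^2*x - 240*w^2 + 30*w*x^2 + 150*w*x - 3*x^3 - 15*x^2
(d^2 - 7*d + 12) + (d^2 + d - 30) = 2*d^2 - 6*d - 18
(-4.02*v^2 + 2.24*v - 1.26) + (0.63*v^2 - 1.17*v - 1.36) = -3.39*v^2 + 1.07*v - 2.62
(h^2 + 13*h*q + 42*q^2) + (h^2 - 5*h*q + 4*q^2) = 2*h^2 + 8*h*q + 46*q^2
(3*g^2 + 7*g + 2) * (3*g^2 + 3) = 9*g^4 + 21*g^3 + 15*g^2 + 21*g + 6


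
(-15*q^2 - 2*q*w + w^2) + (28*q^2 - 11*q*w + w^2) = 13*q^2 - 13*q*w + 2*w^2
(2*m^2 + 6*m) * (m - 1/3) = 2*m^3 + 16*m^2/3 - 2*m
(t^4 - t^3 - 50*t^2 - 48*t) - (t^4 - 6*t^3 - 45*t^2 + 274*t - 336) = 5*t^3 - 5*t^2 - 322*t + 336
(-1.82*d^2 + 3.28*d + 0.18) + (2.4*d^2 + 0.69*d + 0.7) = 0.58*d^2 + 3.97*d + 0.88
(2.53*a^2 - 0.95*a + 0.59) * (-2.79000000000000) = -7.0587*a^2 + 2.6505*a - 1.6461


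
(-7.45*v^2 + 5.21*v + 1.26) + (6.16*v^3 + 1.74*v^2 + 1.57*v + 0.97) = 6.16*v^3 - 5.71*v^2 + 6.78*v + 2.23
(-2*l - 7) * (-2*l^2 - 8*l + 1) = 4*l^3 + 30*l^2 + 54*l - 7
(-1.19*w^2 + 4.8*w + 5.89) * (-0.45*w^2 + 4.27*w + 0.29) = 0.5355*w^4 - 7.2413*w^3 + 17.5004*w^2 + 26.5423*w + 1.7081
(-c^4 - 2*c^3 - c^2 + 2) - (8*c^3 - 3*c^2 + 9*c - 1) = -c^4 - 10*c^3 + 2*c^2 - 9*c + 3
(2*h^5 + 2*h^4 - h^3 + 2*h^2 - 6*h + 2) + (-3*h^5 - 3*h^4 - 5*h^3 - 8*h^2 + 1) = -h^5 - h^4 - 6*h^3 - 6*h^2 - 6*h + 3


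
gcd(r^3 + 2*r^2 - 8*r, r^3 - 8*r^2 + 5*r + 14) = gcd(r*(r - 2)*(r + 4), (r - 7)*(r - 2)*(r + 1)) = r - 2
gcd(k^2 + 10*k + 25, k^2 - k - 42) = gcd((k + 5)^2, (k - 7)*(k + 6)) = 1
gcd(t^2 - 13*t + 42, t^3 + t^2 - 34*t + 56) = 1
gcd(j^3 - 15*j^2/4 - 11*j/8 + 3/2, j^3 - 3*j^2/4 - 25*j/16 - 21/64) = j + 3/4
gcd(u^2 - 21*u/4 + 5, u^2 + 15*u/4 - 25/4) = u - 5/4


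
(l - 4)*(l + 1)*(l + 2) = l^3 - l^2 - 10*l - 8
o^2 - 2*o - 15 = (o - 5)*(o + 3)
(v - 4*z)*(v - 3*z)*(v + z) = v^3 - 6*v^2*z + 5*v*z^2 + 12*z^3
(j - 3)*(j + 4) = j^2 + j - 12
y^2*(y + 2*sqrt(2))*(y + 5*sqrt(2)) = y^4 + 7*sqrt(2)*y^3 + 20*y^2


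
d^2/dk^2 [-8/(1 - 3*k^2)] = 48*(9*k^2 + 1)/(3*k^2 - 1)^3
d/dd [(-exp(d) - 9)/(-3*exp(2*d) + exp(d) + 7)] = (-(exp(d) + 9)*(6*exp(d) - 1) + 3*exp(2*d) - exp(d) - 7)*exp(d)/(-3*exp(2*d) + exp(d) + 7)^2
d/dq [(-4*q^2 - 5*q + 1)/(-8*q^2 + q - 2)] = (-44*q^2 + 32*q + 9)/(64*q^4 - 16*q^3 + 33*q^2 - 4*q + 4)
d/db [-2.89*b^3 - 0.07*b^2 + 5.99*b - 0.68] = -8.67*b^2 - 0.14*b + 5.99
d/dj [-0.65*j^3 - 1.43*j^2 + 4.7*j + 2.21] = -1.95*j^2 - 2.86*j + 4.7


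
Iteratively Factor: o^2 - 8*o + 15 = (o - 3)*(o - 5)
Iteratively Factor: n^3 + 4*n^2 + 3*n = (n)*(n^2 + 4*n + 3) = n*(n + 3)*(n + 1)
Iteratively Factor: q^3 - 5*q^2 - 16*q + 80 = (q + 4)*(q^2 - 9*q + 20) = (q - 4)*(q + 4)*(q - 5)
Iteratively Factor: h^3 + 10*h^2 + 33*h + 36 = (h + 4)*(h^2 + 6*h + 9) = (h + 3)*(h + 4)*(h + 3)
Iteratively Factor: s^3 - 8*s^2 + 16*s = (s - 4)*(s^2 - 4*s) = (s - 4)^2*(s)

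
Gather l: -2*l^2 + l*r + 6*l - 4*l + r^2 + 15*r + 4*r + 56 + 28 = -2*l^2 + l*(r + 2) + r^2 + 19*r + 84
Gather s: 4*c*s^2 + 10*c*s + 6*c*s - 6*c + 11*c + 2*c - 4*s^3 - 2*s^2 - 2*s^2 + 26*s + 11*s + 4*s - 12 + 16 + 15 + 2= 7*c - 4*s^3 + s^2*(4*c - 4) + s*(16*c + 41) + 21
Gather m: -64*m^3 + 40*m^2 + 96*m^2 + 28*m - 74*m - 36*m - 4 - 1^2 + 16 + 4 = -64*m^3 + 136*m^2 - 82*m + 15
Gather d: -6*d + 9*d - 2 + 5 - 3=3*d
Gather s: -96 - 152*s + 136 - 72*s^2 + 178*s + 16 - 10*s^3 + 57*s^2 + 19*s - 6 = -10*s^3 - 15*s^2 + 45*s + 50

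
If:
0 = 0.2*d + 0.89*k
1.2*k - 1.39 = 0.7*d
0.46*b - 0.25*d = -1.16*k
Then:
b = -1.59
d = -1.43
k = 0.32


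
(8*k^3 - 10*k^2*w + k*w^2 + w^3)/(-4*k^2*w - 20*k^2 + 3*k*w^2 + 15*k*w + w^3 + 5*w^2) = (-2*k + w)/(w + 5)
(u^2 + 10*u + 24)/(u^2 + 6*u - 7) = (u^2 + 10*u + 24)/(u^2 + 6*u - 7)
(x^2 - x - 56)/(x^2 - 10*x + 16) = (x + 7)/(x - 2)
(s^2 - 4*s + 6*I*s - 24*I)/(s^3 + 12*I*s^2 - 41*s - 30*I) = (s - 4)/(s^2 + 6*I*s - 5)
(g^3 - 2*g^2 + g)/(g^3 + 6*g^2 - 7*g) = (g - 1)/(g + 7)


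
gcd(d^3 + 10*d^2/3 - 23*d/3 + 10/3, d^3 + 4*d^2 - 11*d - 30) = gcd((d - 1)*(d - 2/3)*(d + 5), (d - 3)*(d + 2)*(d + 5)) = d + 5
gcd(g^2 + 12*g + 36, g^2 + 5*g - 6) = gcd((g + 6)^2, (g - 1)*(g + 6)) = g + 6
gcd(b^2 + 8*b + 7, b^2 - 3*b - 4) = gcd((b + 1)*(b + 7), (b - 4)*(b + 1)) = b + 1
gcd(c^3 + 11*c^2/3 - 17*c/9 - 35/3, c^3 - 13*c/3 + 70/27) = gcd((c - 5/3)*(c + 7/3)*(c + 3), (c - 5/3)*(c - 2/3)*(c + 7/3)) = c^2 + 2*c/3 - 35/9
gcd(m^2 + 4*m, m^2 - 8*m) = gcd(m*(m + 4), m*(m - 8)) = m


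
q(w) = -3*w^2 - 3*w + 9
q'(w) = -6*w - 3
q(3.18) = -30.88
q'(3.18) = -22.08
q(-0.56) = 9.74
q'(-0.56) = 0.36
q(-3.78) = -22.53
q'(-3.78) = 19.68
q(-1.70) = 5.43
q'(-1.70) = 7.20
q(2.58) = -18.71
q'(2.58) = -18.48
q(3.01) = -27.21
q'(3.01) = -21.06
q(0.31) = 7.78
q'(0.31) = -4.86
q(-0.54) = 9.75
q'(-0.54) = 0.24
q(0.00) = 9.00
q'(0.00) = -3.00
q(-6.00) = -81.00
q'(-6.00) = 33.00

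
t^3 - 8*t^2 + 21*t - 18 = (t - 3)^2*(t - 2)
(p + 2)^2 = p^2 + 4*p + 4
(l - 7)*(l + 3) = l^2 - 4*l - 21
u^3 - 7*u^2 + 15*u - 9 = (u - 3)^2*(u - 1)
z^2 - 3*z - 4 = (z - 4)*(z + 1)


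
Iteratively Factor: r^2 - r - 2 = (r + 1)*(r - 2)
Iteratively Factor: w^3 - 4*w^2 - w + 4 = (w - 1)*(w^2 - 3*w - 4) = (w - 4)*(w - 1)*(w + 1)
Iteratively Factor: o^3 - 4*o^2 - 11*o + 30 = (o + 3)*(o^2 - 7*o + 10) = (o - 2)*(o + 3)*(o - 5)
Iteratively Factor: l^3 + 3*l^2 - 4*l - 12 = (l + 3)*(l^2 - 4) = (l - 2)*(l + 3)*(l + 2)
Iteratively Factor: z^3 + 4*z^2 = (z)*(z^2 + 4*z) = z*(z + 4)*(z)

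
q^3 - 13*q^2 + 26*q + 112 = (q - 8)*(q - 7)*(q + 2)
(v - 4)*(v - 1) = v^2 - 5*v + 4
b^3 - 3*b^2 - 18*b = b*(b - 6)*(b + 3)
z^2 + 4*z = z*(z + 4)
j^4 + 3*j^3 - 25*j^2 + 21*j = j*(j - 3)*(j - 1)*(j + 7)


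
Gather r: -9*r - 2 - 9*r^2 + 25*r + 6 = -9*r^2 + 16*r + 4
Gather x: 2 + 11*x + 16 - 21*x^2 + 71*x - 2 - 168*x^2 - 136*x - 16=-189*x^2 - 54*x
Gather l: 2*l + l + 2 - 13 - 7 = 3*l - 18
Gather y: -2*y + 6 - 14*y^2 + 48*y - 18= -14*y^2 + 46*y - 12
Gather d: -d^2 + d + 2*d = -d^2 + 3*d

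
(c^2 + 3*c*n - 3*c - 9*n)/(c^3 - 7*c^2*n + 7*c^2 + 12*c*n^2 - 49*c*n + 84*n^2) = (c^2 + 3*c*n - 3*c - 9*n)/(c^3 - 7*c^2*n + 7*c^2 + 12*c*n^2 - 49*c*n + 84*n^2)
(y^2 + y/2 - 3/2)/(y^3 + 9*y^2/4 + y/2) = 2*(2*y^2 + y - 3)/(y*(4*y^2 + 9*y + 2))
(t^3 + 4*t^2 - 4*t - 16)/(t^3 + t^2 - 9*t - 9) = (t^3 + 4*t^2 - 4*t - 16)/(t^3 + t^2 - 9*t - 9)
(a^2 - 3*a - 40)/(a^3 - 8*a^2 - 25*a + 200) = 1/(a - 5)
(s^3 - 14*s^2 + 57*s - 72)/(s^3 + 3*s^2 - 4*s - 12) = (s^3 - 14*s^2 + 57*s - 72)/(s^3 + 3*s^2 - 4*s - 12)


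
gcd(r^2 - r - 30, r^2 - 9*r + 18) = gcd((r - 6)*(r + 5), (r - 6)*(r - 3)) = r - 6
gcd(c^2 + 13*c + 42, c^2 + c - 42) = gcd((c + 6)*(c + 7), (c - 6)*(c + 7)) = c + 7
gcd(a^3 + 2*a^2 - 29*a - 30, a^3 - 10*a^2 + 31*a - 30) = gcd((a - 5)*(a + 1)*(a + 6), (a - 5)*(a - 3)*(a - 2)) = a - 5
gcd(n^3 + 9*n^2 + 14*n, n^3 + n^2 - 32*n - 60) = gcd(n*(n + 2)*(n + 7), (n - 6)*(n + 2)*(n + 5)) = n + 2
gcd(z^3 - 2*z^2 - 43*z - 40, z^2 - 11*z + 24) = z - 8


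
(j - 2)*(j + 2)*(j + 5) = j^3 + 5*j^2 - 4*j - 20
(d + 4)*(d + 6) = d^2 + 10*d + 24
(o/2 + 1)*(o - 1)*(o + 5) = o^3/2 + 3*o^2 + 3*o/2 - 5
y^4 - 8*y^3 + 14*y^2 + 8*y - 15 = (y - 5)*(y - 3)*(y - 1)*(y + 1)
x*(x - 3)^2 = x^3 - 6*x^2 + 9*x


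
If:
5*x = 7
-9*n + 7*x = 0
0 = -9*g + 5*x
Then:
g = 7/9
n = 49/45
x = 7/5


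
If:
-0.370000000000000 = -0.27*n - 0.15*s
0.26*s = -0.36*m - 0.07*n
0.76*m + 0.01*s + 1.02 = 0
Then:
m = -1.37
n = 0.38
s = 1.79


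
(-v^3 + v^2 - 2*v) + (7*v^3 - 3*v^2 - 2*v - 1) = 6*v^3 - 2*v^2 - 4*v - 1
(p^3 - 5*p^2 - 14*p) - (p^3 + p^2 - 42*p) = -6*p^2 + 28*p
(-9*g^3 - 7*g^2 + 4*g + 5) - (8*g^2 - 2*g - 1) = -9*g^3 - 15*g^2 + 6*g + 6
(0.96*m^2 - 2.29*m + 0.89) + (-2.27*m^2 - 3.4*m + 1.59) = -1.31*m^2 - 5.69*m + 2.48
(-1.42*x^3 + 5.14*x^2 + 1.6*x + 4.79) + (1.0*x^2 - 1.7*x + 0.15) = -1.42*x^3 + 6.14*x^2 - 0.0999999999999999*x + 4.94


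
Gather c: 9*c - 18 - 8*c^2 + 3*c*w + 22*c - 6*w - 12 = -8*c^2 + c*(3*w + 31) - 6*w - 30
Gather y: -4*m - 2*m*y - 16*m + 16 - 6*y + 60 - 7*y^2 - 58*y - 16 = -20*m - 7*y^2 + y*(-2*m - 64) + 60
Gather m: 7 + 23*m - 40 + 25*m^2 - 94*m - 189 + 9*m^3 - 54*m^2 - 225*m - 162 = 9*m^3 - 29*m^2 - 296*m - 384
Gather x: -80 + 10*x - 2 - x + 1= 9*x - 81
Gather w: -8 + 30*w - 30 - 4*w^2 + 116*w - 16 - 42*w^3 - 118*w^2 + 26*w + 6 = -42*w^3 - 122*w^2 + 172*w - 48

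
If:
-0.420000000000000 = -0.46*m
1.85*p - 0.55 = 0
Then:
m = 0.91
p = 0.30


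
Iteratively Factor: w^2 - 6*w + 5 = (w - 5)*(w - 1)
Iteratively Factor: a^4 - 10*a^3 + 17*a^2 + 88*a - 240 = (a - 5)*(a^3 - 5*a^2 - 8*a + 48) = (a - 5)*(a + 3)*(a^2 - 8*a + 16) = (a - 5)*(a - 4)*(a + 3)*(a - 4)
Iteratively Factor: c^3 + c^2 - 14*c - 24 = (c + 3)*(c^2 - 2*c - 8) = (c - 4)*(c + 3)*(c + 2)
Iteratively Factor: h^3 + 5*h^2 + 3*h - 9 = (h + 3)*(h^2 + 2*h - 3) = (h - 1)*(h + 3)*(h + 3)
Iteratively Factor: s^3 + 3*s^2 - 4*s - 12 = (s + 3)*(s^2 - 4) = (s - 2)*(s + 3)*(s + 2)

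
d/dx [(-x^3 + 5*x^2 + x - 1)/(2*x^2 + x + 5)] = 2*(-x^4 - x^3 - 6*x^2 + 27*x + 3)/(4*x^4 + 4*x^3 + 21*x^2 + 10*x + 25)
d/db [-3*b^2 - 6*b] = -6*b - 6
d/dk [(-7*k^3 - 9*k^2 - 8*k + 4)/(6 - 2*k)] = (7*k^3 - 27*k^2 - 27*k - 10)/(k^2 - 6*k + 9)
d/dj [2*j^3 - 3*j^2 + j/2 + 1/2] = 6*j^2 - 6*j + 1/2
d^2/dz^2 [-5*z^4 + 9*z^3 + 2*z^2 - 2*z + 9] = -60*z^2 + 54*z + 4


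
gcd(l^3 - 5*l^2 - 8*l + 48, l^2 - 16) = l - 4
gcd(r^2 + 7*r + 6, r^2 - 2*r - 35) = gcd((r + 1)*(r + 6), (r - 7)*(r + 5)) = 1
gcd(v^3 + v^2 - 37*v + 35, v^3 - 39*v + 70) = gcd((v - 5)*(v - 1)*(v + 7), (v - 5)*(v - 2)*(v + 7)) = v^2 + 2*v - 35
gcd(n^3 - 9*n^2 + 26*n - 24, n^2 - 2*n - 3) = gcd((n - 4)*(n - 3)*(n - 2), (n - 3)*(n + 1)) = n - 3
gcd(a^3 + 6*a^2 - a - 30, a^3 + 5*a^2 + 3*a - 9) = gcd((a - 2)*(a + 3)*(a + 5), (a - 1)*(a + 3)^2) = a + 3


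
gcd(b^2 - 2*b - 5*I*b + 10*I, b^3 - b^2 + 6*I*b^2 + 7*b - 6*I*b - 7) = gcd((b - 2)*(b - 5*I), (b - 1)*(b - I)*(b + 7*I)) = 1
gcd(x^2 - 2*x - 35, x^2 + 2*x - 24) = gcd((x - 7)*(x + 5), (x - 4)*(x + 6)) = 1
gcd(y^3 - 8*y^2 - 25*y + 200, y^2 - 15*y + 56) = y - 8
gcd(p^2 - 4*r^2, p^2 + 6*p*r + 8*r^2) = p + 2*r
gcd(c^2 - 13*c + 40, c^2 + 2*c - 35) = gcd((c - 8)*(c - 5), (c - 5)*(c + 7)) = c - 5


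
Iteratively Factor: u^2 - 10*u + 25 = (u - 5)*(u - 5)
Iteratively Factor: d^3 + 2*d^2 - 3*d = (d + 3)*(d^2 - d) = (d - 1)*(d + 3)*(d)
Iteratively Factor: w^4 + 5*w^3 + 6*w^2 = (w + 2)*(w^3 + 3*w^2) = (w + 2)*(w + 3)*(w^2) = w*(w + 2)*(w + 3)*(w)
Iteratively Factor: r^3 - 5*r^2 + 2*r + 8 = (r - 2)*(r^2 - 3*r - 4) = (r - 4)*(r - 2)*(r + 1)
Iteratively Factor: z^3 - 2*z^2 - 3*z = (z)*(z^2 - 2*z - 3) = z*(z + 1)*(z - 3)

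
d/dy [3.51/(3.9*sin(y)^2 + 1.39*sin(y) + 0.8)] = -(27.378*sin(y) + 4.8789)*cos(y)/(3.9*sin(y)^2 + 1.39*sin(y) + 0.8)^2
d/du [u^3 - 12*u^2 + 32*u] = 3*u^2 - 24*u + 32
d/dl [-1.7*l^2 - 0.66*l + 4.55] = -3.4*l - 0.66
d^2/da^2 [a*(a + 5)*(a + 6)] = 6*a + 22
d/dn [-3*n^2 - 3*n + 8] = -6*n - 3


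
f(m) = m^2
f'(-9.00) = -18.00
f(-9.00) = 81.00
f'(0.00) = 0.00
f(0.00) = 0.00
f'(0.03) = 0.06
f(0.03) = 0.00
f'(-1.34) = -2.68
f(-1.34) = 1.80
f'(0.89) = 1.78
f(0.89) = 0.79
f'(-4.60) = -9.20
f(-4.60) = 21.16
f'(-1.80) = -3.60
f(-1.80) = 3.24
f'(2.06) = 4.12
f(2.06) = 4.24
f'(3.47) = 6.94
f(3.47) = 12.04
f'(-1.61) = -3.22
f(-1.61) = 2.59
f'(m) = 2*m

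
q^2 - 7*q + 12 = (q - 4)*(q - 3)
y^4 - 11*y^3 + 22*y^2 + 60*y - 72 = (y - 6)^2*(y - 1)*(y + 2)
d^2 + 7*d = d*(d + 7)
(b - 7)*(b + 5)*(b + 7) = b^3 + 5*b^2 - 49*b - 245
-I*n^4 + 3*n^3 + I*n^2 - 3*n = n*(n - 1)*(n + 3*I)*(-I*n - I)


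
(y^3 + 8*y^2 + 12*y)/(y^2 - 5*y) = (y^2 + 8*y + 12)/(y - 5)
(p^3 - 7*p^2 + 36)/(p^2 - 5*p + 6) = (p^2 - 4*p - 12)/(p - 2)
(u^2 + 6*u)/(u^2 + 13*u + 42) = u/(u + 7)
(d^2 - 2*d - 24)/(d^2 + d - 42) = (d + 4)/(d + 7)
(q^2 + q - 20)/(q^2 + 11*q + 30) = (q - 4)/(q + 6)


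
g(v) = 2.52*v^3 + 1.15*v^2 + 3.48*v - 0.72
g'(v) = 7.56*v^2 + 2.3*v + 3.48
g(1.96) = 29.49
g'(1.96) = 37.03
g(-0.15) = -1.22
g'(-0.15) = 3.31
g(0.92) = 5.42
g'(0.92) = 11.99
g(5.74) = 533.73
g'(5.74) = 265.77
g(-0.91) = -4.83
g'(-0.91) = 7.65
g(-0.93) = -4.99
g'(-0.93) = 7.88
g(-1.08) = -6.31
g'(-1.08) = 9.81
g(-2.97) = -66.93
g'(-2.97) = 63.34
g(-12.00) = -4231.44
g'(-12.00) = 1064.52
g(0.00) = -0.72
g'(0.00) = 3.48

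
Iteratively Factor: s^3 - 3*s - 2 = (s + 1)*(s^2 - s - 2) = (s + 1)^2*(s - 2)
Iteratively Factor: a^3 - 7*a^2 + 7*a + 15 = (a - 5)*(a^2 - 2*a - 3) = (a - 5)*(a + 1)*(a - 3)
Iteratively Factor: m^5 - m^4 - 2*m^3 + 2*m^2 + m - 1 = (m + 1)*(m^4 - 2*m^3 + 2*m - 1) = (m - 1)*(m + 1)*(m^3 - m^2 - m + 1) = (m - 1)*(m + 1)^2*(m^2 - 2*m + 1) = (m - 1)^2*(m + 1)^2*(m - 1)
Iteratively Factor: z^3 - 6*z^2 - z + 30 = (z - 5)*(z^2 - z - 6) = (z - 5)*(z - 3)*(z + 2)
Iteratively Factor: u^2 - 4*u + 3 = (u - 1)*(u - 3)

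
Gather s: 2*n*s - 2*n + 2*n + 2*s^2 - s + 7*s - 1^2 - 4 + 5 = 2*s^2 + s*(2*n + 6)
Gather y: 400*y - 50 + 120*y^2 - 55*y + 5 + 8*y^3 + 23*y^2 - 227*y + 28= 8*y^3 + 143*y^2 + 118*y - 17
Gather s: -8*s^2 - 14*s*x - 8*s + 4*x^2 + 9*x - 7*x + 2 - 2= -8*s^2 + s*(-14*x - 8) + 4*x^2 + 2*x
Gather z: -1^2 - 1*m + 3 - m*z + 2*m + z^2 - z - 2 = m + z^2 + z*(-m - 1)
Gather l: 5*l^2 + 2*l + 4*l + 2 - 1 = 5*l^2 + 6*l + 1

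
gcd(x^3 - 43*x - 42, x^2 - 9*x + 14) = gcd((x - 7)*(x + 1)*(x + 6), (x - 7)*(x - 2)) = x - 7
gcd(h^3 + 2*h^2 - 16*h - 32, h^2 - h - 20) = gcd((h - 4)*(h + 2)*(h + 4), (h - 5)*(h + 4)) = h + 4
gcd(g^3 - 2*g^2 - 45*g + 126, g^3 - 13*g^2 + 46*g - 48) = g - 3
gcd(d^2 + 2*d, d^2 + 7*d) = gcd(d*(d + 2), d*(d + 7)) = d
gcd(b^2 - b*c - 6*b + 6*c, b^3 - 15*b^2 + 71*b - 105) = 1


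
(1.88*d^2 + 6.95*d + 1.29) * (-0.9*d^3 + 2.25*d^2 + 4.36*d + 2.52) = -1.692*d^5 - 2.025*d^4 + 22.6733*d^3 + 37.9421*d^2 + 23.1384*d + 3.2508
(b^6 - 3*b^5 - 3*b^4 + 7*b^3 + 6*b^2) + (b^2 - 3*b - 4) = b^6 - 3*b^5 - 3*b^4 + 7*b^3 + 7*b^2 - 3*b - 4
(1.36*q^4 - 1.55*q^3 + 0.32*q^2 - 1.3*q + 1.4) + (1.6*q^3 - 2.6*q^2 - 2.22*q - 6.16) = 1.36*q^4 + 0.05*q^3 - 2.28*q^2 - 3.52*q - 4.76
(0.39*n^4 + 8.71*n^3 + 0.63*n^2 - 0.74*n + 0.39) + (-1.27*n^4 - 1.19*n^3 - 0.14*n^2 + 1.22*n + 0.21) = -0.88*n^4 + 7.52*n^3 + 0.49*n^2 + 0.48*n + 0.6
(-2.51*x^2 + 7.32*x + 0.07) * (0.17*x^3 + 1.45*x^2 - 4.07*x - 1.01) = -0.4267*x^5 - 2.3951*x^4 + 20.8416*x^3 - 27.1558*x^2 - 7.6781*x - 0.0707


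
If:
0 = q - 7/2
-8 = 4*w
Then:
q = 7/2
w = -2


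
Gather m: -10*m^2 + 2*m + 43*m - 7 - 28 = -10*m^2 + 45*m - 35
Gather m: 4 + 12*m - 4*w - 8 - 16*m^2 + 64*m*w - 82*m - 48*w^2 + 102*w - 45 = -16*m^2 + m*(64*w - 70) - 48*w^2 + 98*w - 49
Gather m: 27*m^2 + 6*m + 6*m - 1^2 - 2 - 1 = 27*m^2 + 12*m - 4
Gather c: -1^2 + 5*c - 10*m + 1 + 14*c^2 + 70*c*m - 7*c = 14*c^2 + c*(70*m - 2) - 10*m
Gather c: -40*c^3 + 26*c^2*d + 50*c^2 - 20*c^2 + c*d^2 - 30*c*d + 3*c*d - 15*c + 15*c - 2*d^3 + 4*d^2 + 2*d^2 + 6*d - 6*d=-40*c^3 + c^2*(26*d + 30) + c*(d^2 - 27*d) - 2*d^3 + 6*d^2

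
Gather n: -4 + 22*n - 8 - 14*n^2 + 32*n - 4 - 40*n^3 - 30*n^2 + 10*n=-40*n^3 - 44*n^2 + 64*n - 16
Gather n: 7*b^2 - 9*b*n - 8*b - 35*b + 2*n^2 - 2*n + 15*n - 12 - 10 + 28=7*b^2 - 43*b + 2*n^2 + n*(13 - 9*b) + 6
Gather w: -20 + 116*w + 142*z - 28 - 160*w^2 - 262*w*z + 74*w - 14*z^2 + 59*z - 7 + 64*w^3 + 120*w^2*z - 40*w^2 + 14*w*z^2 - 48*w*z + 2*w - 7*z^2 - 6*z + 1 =64*w^3 + w^2*(120*z - 200) + w*(14*z^2 - 310*z + 192) - 21*z^2 + 195*z - 54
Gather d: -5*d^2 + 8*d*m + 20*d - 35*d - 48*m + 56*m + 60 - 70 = -5*d^2 + d*(8*m - 15) + 8*m - 10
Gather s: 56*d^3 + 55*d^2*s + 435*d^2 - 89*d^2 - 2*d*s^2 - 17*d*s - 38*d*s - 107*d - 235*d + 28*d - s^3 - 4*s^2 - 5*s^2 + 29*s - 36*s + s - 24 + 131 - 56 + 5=56*d^3 + 346*d^2 - 314*d - s^3 + s^2*(-2*d - 9) + s*(55*d^2 - 55*d - 6) + 56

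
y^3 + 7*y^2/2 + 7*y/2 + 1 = (y + 1/2)*(y + 1)*(y + 2)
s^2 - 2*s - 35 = (s - 7)*(s + 5)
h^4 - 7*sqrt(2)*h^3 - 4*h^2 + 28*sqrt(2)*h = h*(h - 2)*(h + 2)*(h - 7*sqrt(2))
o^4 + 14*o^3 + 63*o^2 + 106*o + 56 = (o + 1)*(o + 2)*(o + 4)*(o + 7)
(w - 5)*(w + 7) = w^2 + 2*w - 35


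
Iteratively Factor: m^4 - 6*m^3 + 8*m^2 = (m)*(m^3 - 6*m^2 + 8*m) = m^2*(m^2 - 6*m + 8) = m^2*(m - 2)*(m - 4)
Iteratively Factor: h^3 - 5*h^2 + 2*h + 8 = (h + 1)*(h^2 - 6*h + 8) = (h - 4)*(h + 1)*(h - 2)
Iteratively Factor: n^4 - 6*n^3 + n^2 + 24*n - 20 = (n - 5)*(n^3 - n^2 - 4*n + 4) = (n - 5)*(n - 2)*(n^2 + n - 2) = (n - 5)*(n - 2)*(n + 2)*(n - 1)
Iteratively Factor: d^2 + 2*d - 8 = (d - 2)*(d + 4)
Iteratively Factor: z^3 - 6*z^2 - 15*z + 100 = (z - 5)*(z^2 - z - 20) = (z - 5)^2*(z + 4)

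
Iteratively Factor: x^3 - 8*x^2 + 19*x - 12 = (x - 1)*(x^2 - 7*x + 12) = (x - 3)*(x - 1)*(x - 4)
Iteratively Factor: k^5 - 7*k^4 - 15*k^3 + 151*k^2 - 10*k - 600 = (k - 5)*(k^4 - 2*k^3 - 25*k^2 + 26*k + 120) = (k - 5)^2*(k^3 + 3*k^2 - 10*k - 24) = (k - 5)^2*(k + 2)*(k^2 + k - 12) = (k - 5)^2*(k + 2)*(k + 4)*(k - 3)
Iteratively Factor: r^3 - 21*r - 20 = (r + 1)*(r^2 - r - 20) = (r + 1)*(r + 4)*(r - 5)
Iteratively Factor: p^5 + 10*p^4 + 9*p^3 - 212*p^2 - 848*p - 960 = (p + 4)*(p^4 + 6*p^3 - 15*p^2 - 152*p - 240) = (p + 4)^2*(p^3 + 2*p^2 - 23*p - 60) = (p - 5)*(p + 4)^2*(p^2 + 7*p + 12) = (p - 5)*(p + 3)*(p + 4)^2*(p + 4)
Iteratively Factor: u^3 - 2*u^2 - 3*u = (u)*(u^2 - 2*u - 3) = u*(u + 1)*(u - 3)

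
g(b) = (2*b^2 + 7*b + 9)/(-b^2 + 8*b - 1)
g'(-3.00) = 0.07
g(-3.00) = -0.18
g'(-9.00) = 0.07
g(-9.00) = -0.70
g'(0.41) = -15.56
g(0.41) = 5.78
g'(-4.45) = 0.10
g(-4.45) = -0.31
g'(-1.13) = -0.51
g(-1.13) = -0.32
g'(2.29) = 0.51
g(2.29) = 2.94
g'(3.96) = 1.50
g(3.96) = 4.54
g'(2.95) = 0.84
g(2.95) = 3.39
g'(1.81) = 0.21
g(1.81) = 2.77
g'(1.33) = -0.32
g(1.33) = 2.78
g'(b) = (2*b - 8)*(2*b^2 + 7*b + 9)/(-b^2 + 8*b - 1)^2 + (4*b + 7)/(-b^2 + 8*b - 1) = (23*b^2 + 14*b - 79)/(b^4 - 16*b^3 + 66*b^2 - 16*b + 1)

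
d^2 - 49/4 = (d - 7/2)*(d + 7/2)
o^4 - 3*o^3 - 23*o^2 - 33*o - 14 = (o - 7)*(o + 1)^2*(o + 2)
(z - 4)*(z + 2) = z^2 - 2*z - 8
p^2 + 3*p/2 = p*(p + 3/2)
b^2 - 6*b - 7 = (b - 7)*(b + 1)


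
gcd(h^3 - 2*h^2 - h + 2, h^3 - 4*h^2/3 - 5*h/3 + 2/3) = h^2 - h - 2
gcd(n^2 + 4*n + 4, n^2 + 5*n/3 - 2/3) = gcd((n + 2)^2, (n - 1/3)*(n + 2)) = n + 2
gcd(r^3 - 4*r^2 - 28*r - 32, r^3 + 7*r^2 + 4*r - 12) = r + 2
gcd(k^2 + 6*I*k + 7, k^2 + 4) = 1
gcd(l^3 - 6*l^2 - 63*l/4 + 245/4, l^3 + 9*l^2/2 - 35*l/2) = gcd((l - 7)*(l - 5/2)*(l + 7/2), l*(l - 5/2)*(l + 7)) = l - 5/2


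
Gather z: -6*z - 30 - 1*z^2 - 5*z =-z^2 - 11*z - 30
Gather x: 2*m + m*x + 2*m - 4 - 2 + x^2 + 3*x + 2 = 4*m + x^2 + x*(m + 3) - 4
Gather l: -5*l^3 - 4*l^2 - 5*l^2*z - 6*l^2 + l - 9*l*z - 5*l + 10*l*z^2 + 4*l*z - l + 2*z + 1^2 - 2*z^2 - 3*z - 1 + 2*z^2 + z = -5*l^3 + l^2*(-5*z - 10) + l*(10*z^2 - 5*z - 5)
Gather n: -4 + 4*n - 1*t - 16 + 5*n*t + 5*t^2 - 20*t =n*(5*t + 4) + 5*t^2 - 21*t - 20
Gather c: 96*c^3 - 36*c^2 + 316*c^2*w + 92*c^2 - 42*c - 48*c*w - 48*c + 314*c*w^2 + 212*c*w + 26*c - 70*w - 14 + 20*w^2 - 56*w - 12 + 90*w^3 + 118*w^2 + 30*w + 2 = 96*c^3 + c^2*(316*w + 56) + c*(314*w^2 + 164*w - 64) + 90*w^3 + 138*w^2 - 96*w - 24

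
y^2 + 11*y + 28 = (y + 4)*(y + 7)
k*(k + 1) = k^2 + k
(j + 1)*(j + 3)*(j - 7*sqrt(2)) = j^3 - 7*sqrt(2)*j^2 + 4*j^2 - 28*sqrt(2)*j + 3*j - 21*sqrt(2)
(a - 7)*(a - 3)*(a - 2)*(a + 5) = a^4 - 7*a^3 - 19*a^2 + 163*a - 210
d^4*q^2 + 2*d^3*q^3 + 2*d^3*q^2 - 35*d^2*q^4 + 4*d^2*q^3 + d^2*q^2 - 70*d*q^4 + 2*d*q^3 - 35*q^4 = (d - 5*q)*(d + 7*q)*(d*q + q)^2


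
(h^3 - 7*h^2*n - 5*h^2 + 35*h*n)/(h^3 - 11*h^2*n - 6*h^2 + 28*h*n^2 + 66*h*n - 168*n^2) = h*(h - 5)/(h^2 - 4*h*n - 6*h + 24*n)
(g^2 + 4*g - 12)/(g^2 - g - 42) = (g - 2)/(g - 7)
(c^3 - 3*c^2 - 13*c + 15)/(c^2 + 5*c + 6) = (c^2 - 6*c + 5)/(c + 2)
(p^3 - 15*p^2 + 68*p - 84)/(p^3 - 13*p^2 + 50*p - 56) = (p - 6)/(p - 4)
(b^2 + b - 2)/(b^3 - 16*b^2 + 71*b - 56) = (b + 2)/(b^2 - 15*b + 56)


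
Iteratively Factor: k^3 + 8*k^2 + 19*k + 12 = (k + 1)*(k^2 + 7*k + 12) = (k + 1)*(k + 3)*(k + 4)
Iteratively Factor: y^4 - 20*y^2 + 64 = (y + 2)*(y^3 - 2*y^2 - 16*y + 32) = (y - 4)*(y + 2)*(y^2 + 2*y - 8) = (y - 4)*(y + 2)*(y + 4)*(y - 2)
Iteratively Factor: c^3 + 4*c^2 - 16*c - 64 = (c + 4)*(c^2 - 16) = (c - 4)*(c + 4)*(c + 4)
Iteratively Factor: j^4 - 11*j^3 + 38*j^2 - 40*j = (j - 5)*(j^3 - 6*j^2 + 8*j) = j*(j - 5)*(j^2 - 6*j + 8) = j*(j - 5)*(j - 2)*(j - 4)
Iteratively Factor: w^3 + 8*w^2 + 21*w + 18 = (w + 2)*(w^2 + 6*w + 9) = (w + 2)*(w + 3)*(w + 3)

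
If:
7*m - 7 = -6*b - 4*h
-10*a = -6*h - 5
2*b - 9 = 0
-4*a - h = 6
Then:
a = -31/34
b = 9/2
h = -40/17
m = -180/119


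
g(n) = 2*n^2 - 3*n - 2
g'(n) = 4*n - 3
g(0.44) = -2.93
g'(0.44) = -1.24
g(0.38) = -2.85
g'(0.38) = -1.48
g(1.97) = -0.15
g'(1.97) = 4.88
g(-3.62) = 35.07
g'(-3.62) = -17.48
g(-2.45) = 17.36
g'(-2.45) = -12.80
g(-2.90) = 23.52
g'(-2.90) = -14.60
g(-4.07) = 43.34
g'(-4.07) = -19.28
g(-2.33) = 15.85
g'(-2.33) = -12.32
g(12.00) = 250.00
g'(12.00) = 45.00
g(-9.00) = 187.00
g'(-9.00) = -39.00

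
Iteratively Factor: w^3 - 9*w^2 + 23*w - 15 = (w - 5)*(w^2 - 4*w + 3) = (w - 5)*(w - 1)*(w - 3)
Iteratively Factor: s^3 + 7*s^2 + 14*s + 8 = (s + 2)*(s^2 + 5*s + 4) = (s + 1)*(s + 2)*(s + 4)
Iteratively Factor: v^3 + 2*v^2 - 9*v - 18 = (v + 3)*(v^2 - v - 6) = (v + 2)*(v + 3)*(v - 3)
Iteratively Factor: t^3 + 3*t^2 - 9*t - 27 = (t + 3)*(t^2 - 9) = (t - 3)*(t + 3)*(t + 3)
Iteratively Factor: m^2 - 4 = (m + 2)*(m - 2)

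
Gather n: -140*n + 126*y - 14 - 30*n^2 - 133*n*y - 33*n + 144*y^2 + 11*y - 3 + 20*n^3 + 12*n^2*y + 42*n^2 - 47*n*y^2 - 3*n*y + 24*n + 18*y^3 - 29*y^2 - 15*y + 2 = 20*n^3 + n^2*(12*y + 12) + n*(-47*y^2 - 136*y - 149) + 18*y^3 + 115*y^2 + 122*y - 15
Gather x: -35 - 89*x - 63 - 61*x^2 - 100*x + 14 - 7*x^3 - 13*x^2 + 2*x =-7*x^3 - 74*x^2 - 187*x - 84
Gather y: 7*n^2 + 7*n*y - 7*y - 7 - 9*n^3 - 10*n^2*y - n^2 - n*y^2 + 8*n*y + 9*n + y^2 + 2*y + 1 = -9*n^3 + 6*n^2 + 9*n + y^2*(1 - n) + y*(-10*n^2 + 15*n - 5) - 6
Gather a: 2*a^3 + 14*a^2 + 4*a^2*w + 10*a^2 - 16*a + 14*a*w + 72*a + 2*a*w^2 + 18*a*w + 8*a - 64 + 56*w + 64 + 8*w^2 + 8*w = 2*a^3 + a^2*(4*w + 24) + a*(2*w^2 + 32*w + 64) + 8*w^2 + 64*w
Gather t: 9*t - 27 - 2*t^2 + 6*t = -2*t^2 + 15*t - 27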